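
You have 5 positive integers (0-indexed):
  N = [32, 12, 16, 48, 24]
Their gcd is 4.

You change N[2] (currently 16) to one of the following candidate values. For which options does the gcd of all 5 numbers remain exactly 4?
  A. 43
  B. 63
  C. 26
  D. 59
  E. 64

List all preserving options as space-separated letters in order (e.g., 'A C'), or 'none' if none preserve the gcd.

Answer: E

Derivation:
Old gcd = 4; gcd of others (without N[2]) = 4
New gcd for candidate v: gcd(4, v). Preserves old gcd iff gcd(4, v) = 4.
  Option A: v=43, gcd(4,43)=1 -> changes
  Option B: v=63, gcd(4,63)=1 -> changes
  Option C: v=26, gcd(4,26)=2 -> changes
  Option D: v=59, gcd(4,59)=1 -> changes
  Option E: v=64, gcd(4,64)=4 -> preserves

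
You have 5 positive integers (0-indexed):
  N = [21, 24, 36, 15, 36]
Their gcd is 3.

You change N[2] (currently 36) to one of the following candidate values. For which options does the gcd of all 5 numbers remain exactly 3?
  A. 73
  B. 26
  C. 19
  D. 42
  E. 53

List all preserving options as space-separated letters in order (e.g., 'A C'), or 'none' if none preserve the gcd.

Old gcd = 3; gcd of others (without N[2]) = 3
New gcd for candidate v: gcd(3, v). Preserves old gcd iff gcd(3, v) = 3.
  Option A: v=73, gcd(3,73)=1 -> changes
  Option B: v=26, gcd(3,26)=1 -> changes
  Option C: v=19, gcd(3,19)=1 -> changes
  Option D: v=42, gcd(3,42)=3 -> preserves
  Option E: v=53, gcd(3,53)=1 -> changes

Answer: D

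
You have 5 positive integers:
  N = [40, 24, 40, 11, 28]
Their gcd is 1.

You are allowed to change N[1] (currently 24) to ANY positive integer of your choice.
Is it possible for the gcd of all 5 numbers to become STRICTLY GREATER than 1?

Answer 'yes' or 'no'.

Current gcd = 1
gcd of all OTHER numbers (without N[1]=24): gcd([40, 40, 11, 28]) = 1
The new gcd after any change is gcd(1, new_value).
This can be at most 1.
Since 1 = old gcd 1, the gcd can only stay the same or decrease.

Answer: no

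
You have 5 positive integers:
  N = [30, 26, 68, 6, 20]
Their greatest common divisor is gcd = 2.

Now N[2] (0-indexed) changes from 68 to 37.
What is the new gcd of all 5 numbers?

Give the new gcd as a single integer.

Answer: 1

Derivation:
Numbers: [30, 26, 68, 6, 20], gcd = 2
Change: index 2, 68 -> 37
gcd of the OTHER numbers (without index 2): gcd([30, 26, 6, 20]) = 2
New gcd = gcd(g_others, new_val) = gcd(2, 37) = 1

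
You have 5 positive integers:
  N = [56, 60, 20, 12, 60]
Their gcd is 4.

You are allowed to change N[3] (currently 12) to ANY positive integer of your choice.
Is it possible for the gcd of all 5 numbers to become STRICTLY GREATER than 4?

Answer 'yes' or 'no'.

Current gcd = 4
gcd of all OTHER numbers (without N[3]=12): gcd([56, 60, 20, 60]) = 4
The new gcd after any change is gcd(4, new_value).
This can be at most 4.
Since 4 = old gcd 4, the gcd can only stay the same or decrease.

Answer: no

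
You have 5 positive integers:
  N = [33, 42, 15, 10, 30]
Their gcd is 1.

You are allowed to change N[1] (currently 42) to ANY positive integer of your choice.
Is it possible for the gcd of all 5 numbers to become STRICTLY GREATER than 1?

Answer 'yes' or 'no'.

Answer: no

Derivation:
Current gcd = 1
gcd of all OTHER numbers (without N[1]=42): gcd([33, 15, 10, 30]) = 1
The new gcd after any change is gcd(1, new_value).
This can be at most 1.
Since 1 = old gcd 1, the gcd can only stay the same or decrease.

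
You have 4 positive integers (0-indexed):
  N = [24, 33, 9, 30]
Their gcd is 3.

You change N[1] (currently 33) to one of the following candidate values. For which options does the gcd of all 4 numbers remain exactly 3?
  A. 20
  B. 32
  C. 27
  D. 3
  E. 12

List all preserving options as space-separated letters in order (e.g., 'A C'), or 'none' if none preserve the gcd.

Old gcd = 3; gcd of others (without N[1]) = 3
New gcd for candidate v: gcd(3, v). Preserves old gcd iff gcd(3, v) = 3.
  Option A: v=20, gcd(3,20)=1 -> changes
  Option B: v=32, gcd(3,32)=1 -> changes
  Option C: v=27, gcd(3,27)=3 -> preserves
  Option D: v=3, gcd(3,3)=3 -> preserves
  Option E: v=12, gcd(3,12)=3 -> preserves

Answer: C D E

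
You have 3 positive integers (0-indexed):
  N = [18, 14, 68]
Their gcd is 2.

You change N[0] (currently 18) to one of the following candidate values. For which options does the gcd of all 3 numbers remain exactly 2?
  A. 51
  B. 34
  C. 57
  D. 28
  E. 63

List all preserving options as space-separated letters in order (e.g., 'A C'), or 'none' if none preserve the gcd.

Answer: B D

Derivation:
Old gcd = 2; gcd of others (without N[0]) = 2
New gcd for candidate v: gcd(2, v). Preserves old gcd iff gcd(2, v) = 2.
  Option A: v=51, gcd(2,51)=1 -> changes
  Option B: v=34, gcd(2,34)=2 -> preserves
  Option C: v=57, gcd(2,57)=1 -> changes
  Option D: v=28, gcd(2,28)=2 -> preserves
  Option E: v=63, gcd(2,63)=1 -> changes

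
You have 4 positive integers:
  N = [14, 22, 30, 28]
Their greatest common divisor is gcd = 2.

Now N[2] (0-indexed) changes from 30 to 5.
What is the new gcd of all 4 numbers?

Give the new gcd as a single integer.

Numbers: [14, 22, 30, 28], gcd = 2
Change: index 2, 30 -> 5
gcd of the OTHER numbers (without index 2): gcd([14, 22, 28]) = 2
New gcd = gcd(g_others, new_val) = gcd(2, 5) = 1

Answer: 1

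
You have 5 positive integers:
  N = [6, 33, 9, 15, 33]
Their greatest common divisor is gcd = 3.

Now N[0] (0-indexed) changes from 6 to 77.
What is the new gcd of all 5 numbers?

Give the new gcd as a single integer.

Numbers: [6, 33, 9, 15, 33], gcd = 3
Change: index 0, 6 -> 77
gcd of the OTHER numbers (without index 0): gcd([33, 9, 15, 33]) = 3
New gcd = gcd(g_others, new_val) = gcd(3, 77) = 1

Answer: 1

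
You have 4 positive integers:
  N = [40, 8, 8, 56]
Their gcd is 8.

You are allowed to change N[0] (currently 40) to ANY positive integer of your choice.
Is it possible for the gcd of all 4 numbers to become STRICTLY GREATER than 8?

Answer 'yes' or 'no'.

Current gcd = 8
gcd of all OTHER numbers (without N[0]=40): gcd([8, 8, 56]) = 8
The new gcd after any change is gcd(8, new_value).
This can be at most 8.
Since 8 = old gcd 8, the gcd can only stay the same or decrease.

Answer: no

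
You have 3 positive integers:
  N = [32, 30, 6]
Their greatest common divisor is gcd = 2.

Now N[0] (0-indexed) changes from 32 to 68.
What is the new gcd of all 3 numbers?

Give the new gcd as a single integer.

Answer: 2

Derivation:
Numbers: [32, 30, 6], gcd = 2
Change: index 0, 32 -> 68
gcd of the OTHER numbers (without index 0): gcd([30, 6]) = 6
New gcd = gcd(g_others, new_val) = gcd(6, 68) = 2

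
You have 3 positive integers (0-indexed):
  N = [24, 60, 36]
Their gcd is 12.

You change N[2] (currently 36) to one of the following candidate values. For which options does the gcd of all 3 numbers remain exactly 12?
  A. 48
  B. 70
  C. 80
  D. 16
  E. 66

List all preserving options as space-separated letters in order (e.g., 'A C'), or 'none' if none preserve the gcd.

Old gcd = 12; gcd of others (without N[2]) = 12
New gcd for candidate v: gcd(12, v). Preserves old gcd iff gcd(12, v) = 12.
  Option A: v=48, gcd(12,48)=12 -> preserves
  Option B: v=70, gcd(12,70)=2 -> changes
  Option C: v=80, gcd(12,80)=4 -> changes
  Option D: v=16, gcd(12,16)=4 -> changes
  Option E: v=66, gcd(12,66)=6 -> changes

Answer: A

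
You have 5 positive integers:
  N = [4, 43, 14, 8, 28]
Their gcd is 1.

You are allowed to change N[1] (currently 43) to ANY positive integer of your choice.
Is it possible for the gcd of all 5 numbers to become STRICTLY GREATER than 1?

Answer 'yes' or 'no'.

Current gcd = 1
gcd of all OTHER numbers (without N[1]=43): gcd([4, 14, 8, 28]) = 2
The new gcd after any change is gcd(2, new_value).
This can be at most 2.
Since 2 > old gcd 1, the gcd CAN increase (e.g., set N[1] = 2).

Answer: yes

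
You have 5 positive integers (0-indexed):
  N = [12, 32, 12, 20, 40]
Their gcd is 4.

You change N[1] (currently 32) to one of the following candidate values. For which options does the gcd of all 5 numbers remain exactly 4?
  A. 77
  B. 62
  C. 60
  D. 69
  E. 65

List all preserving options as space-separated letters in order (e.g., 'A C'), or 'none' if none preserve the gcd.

Old gcd = 4; gcd of others (without N[1]) = 4
New gcd for candidate v: gcd(4, v). Preserves old gcd iff gcd(4, v) = 4.
  Option A: v=77, gcd(4,77)=1 -> changes
  Option B: v=62, gcd(4,62)=2 -> changes
  Option C: v=60, gcd(4,60)=4 -> preserves
  Option D: v=69, gcd(4,69)=1 -> changes
  Option E: v=65, gcd(4,65)=1 -> changes

Answer: C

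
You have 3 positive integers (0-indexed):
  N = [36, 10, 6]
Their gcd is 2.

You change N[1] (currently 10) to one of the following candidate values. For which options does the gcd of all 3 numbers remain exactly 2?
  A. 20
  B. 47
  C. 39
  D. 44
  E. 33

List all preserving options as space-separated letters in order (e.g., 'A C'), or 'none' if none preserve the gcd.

Answer: A D

Derivation:
Old gcd = 2; gcd of others (without N[1]) = 6
New gcd for candidate v: gcd(6, v). Preserves old gcd iff gcd(6, v) = 2.
  Option A: v=20, gcd(6,20)=2 -> preserves
  Option B: v=47, gcd(6,47)=1 -> changes
  Option C: v=39, gcd(6,39)=3 -> changes
  Option D: v=44, gcd(6,44)=2 -> preserves
  Option E: v=33, gcd(6,33)=3 -> changes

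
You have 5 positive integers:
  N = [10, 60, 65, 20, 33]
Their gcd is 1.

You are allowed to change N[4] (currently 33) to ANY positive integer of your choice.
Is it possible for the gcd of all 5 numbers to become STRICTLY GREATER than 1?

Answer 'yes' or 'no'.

Answer: yes

Derivation:
Current gcd = 1
gcd of all OTHER numbers (without N[4]=33): gcd([10, 60, 65, 20]) = 5
The new gcd after any change is gcd(5, new_value).
This can be at most 5.
Since 5 > old gcd 1, the gcd CAN increase (e.g., set N[4] = 5).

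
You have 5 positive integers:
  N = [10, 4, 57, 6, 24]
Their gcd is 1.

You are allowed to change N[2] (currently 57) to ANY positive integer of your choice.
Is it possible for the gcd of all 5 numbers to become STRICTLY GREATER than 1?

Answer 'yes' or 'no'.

Current gcd = 1
gcd of all OTHER numbers (without N[2]=57): gcd([10, 4, 6, 24]) = 2
The new gcd after any change is gcd(2, new_value).
This can be at most 2.
Since 2 > old gcd 1, the gcd CAN increase (e.g., set N[2] = 2).

Answer: yes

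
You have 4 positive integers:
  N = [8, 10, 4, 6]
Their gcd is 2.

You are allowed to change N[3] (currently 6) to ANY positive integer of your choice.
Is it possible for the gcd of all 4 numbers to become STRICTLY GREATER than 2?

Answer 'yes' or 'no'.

Answer: no

Derivation:
Current gcd = 2
gcd of all OTHER numbers (without N[3]=6): gcd([8, 10, 4]) = 2
The new gcd after any change is gcd(2, new_value).
This can be at most 2.
Since 2 = old gcd 2, the gcd can only stay the same or decrease.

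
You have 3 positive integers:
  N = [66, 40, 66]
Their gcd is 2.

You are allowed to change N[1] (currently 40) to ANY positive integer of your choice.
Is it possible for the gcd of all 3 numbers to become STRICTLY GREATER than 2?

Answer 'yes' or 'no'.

Current gcd = 2
gcd of all OTHER numbers (without N[1]=40): gcd([66, 66]) = 66
The new gcd after any change is gcd(66, new_value).
This can be at most 66.
Since 66 > old gcd 2, the gcd CAN increase (e.g., set N[1] = 66).

Answer: yes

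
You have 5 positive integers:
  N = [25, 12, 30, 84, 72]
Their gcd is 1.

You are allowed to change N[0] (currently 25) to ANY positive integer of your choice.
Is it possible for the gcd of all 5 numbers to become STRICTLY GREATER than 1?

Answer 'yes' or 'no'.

Current gcd = 1
gcd of all OTHER numbers (without N[0]=25): gcd([12, 30, 84, 72]) = 6
The new gcd after any change is gcd(6, new_value).
This can be at most 6.
Since 6 > old gcd 1, the gcd CAN increase (e.g., set N[0] = 6).

Answer: yes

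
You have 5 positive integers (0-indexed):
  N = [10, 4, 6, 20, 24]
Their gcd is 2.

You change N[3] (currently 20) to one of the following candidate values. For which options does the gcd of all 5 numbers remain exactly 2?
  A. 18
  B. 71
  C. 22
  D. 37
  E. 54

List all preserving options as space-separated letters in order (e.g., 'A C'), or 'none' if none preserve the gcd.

Old gcd = 2; gcd of others (without N[3]) = 2
New gcd for candidate v: gcd(2, v). Preserves old gcd iff gcd(2, v) = 2.
  Option A: v=18, gcd(2,18)=2 -> preserves
  Option B: v=71, gcd(2,71)=1 -> changes
  Option C: v=22, gcd(2,22)=2 -> preserves
  Option D: v=37, gcd(2,37)=1 -> changes
  Option E: v=54, gcd(2,54)=2 -> preserves

Answer: A C E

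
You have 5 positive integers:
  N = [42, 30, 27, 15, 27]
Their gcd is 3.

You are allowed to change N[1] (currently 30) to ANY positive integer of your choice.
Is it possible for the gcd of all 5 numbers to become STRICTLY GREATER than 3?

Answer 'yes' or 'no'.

Current gcd = 3
gcd of all OTHER numbers (without N[1]=30): gcd([42, 27, 15, 27]) = 3
The new gcd after any change is gcd(3, new_value).
This can be at most 3.
Since 3 = old gcd 3, the gcd can only stay the same or decrease.

Answer: no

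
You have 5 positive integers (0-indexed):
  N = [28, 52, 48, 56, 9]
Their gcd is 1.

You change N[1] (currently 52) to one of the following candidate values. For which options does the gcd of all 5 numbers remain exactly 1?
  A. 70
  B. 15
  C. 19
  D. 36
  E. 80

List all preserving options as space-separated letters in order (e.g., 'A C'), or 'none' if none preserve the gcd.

Old gcd = 1; gcd of others (without N[1]) = 1
New gcd for candidate v: gcd(1, v). Preserves old gcd iff gcd(1, v) = 1.
  Option A: v=70, gcd(1,70)=1 -> preserves
  Option B: v=15, gcd(1,15)=1 -> preserves
  Option C: v=19, gcd(1,19)=1 -> preserves
  Option D: v=36, gcd(1,36)=1 -> preserves
  Option E: v=80, gcd(1,80)=1 -> preserves

Answer: A B C D E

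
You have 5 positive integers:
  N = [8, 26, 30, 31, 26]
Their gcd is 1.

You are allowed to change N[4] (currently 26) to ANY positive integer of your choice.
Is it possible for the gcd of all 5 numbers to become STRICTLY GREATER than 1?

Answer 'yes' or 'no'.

Current gcd = 1
gcd of all OTHER numbers (without N[4]=26): gcd([8, 26, 30, 31]) = 1
The new gcd after any change is gcd(1, new_value).
This can be at most 1.
Since 1 = old gcd 1, the gcd can only stay the same or decrease.

Answer: no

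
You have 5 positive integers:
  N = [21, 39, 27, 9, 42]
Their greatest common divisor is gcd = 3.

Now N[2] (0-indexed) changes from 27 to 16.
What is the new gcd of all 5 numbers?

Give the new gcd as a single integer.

Answer: 1

Derivation:
Numbers: [21, 39, 27, 9, 42], gcd = 3
Change: index 2, 27 -> 16
gcd of the OTHER numbers (without index 2): gcd([21, 39, 9, 42]) = 3
New gcd = gcd(g_others, new_val) = gcd(3, 16) = 1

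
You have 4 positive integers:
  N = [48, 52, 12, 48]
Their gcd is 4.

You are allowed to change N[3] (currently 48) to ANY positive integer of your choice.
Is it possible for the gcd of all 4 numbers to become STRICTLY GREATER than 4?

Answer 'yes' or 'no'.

Answer: no

Derivation:
Current gcd = 4
gcd of all OTHER numbers (without N[3]=48): gcd([48, 52, 12]) = 4
The new gcd after any change is gcd(4, new_value).
This can be at most 4.
Since 4 = old gcd 4, the gcd can only stay the same or decrease.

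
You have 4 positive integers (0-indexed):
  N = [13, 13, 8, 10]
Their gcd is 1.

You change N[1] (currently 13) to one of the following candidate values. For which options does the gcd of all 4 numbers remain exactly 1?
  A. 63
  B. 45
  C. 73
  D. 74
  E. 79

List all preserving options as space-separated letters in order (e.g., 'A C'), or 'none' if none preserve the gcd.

Old gcd = 1; gcd of others (without N[1]) = 1
New gcd for candidate v: gcd(1, v). Preserves old gcd iff gcd(1, v) = 1.
  Option A: v=63, gcd(1,63)=1 -> preserves
  Option B: v=45, gcd(1,45)=1 -> preserves
  Option C: v=73, gcd(1,73)=1 -> preserves
  Option D: v=74, gcd(1,74)=1 -> preserves
  Option E: v=79, gcd(1,79)=1 -> preserves

Answer: A B C D E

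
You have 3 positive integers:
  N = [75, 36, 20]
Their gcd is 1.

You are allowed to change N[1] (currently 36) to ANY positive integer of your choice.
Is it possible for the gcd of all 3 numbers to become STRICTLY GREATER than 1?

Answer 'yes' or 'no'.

Current gcd = 1
gcd of all OTHER numbers (without N[1]=36): gcd([75, 20]) = 5
The new gcd after any change is gcd(5, new_value).
This can be at most 5.
Since 5 > old gcd 1, the gcd CAN increase (e.g., set N[1] = 5).

Answer: yes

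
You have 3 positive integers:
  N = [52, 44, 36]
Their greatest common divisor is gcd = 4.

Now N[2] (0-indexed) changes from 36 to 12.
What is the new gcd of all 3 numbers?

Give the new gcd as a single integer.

Answer: 4

Derivation:
Numbers: [52, 44, 36], gcd = 4
Change: index 2, 36 -> 12
gcd of the OTHER numbers (without index 2): gcd([52, 44]) = 4
New gcd = gcd(g_others, new_val) = gcd(4, 12) = 4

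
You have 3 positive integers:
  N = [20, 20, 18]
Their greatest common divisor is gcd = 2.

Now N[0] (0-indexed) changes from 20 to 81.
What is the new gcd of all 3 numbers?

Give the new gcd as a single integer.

Numbers: [20, 20, 18], gcd = 2
Change: index 0, 20 -> 81
gcd of the OTHER numbers (without index 0): gcd([20, 18]) = 2
New gcd = gcd(g_others, new_val) = gcd(2, 81) = 1

Answer: 1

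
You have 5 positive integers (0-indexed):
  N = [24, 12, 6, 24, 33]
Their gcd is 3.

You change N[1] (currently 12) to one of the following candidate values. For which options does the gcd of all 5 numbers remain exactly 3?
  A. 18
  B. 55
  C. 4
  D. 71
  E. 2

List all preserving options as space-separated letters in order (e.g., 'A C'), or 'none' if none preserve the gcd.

Old gcd = 3; gcd of others (without N[1]) = 3
New gcd for candidate v: gcd(3, v). Preserves old gcd iff gcd(3, v) = 3.
  Option A: v=18, gcd(3,18)=3 -> preserves
  Option B: v=55, gcd(3,55)=1 -> changes
  Option C: v=4, gcd(3,4)=1 -> changes
  Option D: v=71, gcd(3,71)=1 -> changes
  Option E: v=2, gcd(3,2)=1 -> changes

Answer: A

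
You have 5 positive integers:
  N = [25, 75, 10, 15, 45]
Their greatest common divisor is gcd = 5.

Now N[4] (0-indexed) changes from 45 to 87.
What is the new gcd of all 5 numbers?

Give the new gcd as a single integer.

Answer: 1

Derivation:
Numbers: [25, 75, 10, 15, 45], gcd = 5
Change: index 4, 45 -> 87
gcd of the OTHER numbers (without index 4): gcd([25, 75, 10, 15]) = 5
New gcd = gcd(g_others, new_val) = gcd(5, 87) = 1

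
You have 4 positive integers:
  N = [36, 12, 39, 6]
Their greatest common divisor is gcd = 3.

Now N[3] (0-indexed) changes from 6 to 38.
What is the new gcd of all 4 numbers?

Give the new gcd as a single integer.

Answer: 1

Derivation:
Numbers: [36, 12, 39, 6], gcd = 3
Change: index 3, 6 -> 38
gcd of the OTHER numbers (without index 3): gcd([36, 12, 39]) = 3
New gcd = gcd(g_others, new_val) = gcd(3, 38) = 1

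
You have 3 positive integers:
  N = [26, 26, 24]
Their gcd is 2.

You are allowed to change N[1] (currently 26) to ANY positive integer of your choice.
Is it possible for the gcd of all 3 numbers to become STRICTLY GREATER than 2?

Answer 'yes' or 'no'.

Answer: no

Derivation:
Current gcd = 2
gcd of all OTHER numbers (without N[1]=26): gcd([26, 24]) = 2
The new gcd after any change is gcd(2, new_value).
This can be at most 2.
Since 2 = old gcd 2, the gcd can only stay the same or decrease.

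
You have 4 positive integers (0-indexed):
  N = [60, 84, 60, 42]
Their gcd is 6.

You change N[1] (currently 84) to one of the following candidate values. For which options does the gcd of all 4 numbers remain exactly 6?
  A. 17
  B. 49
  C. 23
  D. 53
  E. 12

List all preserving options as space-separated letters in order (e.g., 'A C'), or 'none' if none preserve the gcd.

Old gcd = 6; gcd of others (without N[1]) = 6
New gcd for candidate v: gcd(6, v). Preserves old gcd iff gcd(6, v) = 6.
  Option A: v=17, gcd(6,17)=1 -> changes
  Option B: v=49, gcd(6,49)=1 -> changes
  Option C: v=23, gcd(6,23)=1 -> changes
  Option D: v=53, gcd(6,53)=1 -> changes
  Option E: v=12, gcd(6,12)=6 -> preserves

Answer: E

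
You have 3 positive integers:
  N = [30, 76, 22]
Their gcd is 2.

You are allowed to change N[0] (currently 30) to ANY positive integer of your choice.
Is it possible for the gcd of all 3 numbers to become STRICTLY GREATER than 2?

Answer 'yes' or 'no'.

Answer: no

Derivation:
Current gcd = 2
gcd of all OTHER numbers (without N[0]=30): gcd([76, 22]) = 2
The new gcd after any change is gcd(2, new_value).
This can be at most 2.
Since 2 = old gcd 2, the gcd can only stay the same or decrease.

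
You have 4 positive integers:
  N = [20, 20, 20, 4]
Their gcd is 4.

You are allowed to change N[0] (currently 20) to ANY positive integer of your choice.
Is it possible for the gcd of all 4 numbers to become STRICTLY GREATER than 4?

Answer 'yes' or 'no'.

Current gcd = 4
gcd of all OTHER numbers (without N[0]=20): gcd([20, 20, 4]) = 4
The new gcd after any change is gcd(4, new_value).
This can be at most 4.
Since 4 = old gcd 4, the gcd can only stay the same or decrease.

Answer: no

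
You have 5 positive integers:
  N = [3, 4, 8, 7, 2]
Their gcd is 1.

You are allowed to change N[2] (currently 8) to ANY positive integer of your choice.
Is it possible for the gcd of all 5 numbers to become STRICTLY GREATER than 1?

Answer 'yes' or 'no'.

Current gcd = 1
gcd of all OTHER numbers (without N[2]=8): gcd([3, 4, 7, 2]) = 1
The new gcd after any change is gcd(1, new_value).
This can be at most 1.
Since 1 = old gcd 1, the gcd can only stay the same or decrease.

Answer: no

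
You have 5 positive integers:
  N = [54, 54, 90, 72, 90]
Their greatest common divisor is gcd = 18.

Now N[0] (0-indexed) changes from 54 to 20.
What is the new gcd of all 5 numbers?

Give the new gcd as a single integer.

Numbers: [54, 54, 90, 72, 90], gcd = 18
Change: index 0, 54 -> 20
gcd of the OTHER numbers (without index 0): gcd([54, 90, 72, 90]) = 18
New gcd = gcd(g_others, new_val) = gcd(18, 20) = 2

Answer: 2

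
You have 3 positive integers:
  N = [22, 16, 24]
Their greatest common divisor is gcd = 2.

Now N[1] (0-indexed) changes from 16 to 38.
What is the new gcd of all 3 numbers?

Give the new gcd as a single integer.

Numbers: [22, 16, 24], gcd = 2
Change: index 1, 16 -> 38
gcd of the OTHER numbers (without index 1): gcd([22, 24]) = 2
New gcd = gcd(g_others, new_val) = gcd(2, 38) = 2

Answer: 2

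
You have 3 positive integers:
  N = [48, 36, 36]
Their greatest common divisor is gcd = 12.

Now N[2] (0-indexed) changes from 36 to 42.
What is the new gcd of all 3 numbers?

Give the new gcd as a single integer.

Numbers: [48, 36, 36], gcd = 12
Change: index 2, 36 -> 42
gcd of the OTHER numbers (without index 2): gcd([48, 36]) = 12
New gcd = gcd(g_others, new_val) = gcd(12, 42) = 6

Answer: 6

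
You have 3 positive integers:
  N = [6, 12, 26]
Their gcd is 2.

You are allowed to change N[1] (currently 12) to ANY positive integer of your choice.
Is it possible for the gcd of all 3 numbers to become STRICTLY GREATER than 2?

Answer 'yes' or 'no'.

Answer: no

Derivation:
Current gcd = 2
gcd of all OTHER numbers (without N[1]=12): gcd([6, 26]) = 2
The new gcd after any change is gcd(2, new_value).
This can be at most 2.
Since 2 = old gcd 2, the gcd can only stay the same or decrease.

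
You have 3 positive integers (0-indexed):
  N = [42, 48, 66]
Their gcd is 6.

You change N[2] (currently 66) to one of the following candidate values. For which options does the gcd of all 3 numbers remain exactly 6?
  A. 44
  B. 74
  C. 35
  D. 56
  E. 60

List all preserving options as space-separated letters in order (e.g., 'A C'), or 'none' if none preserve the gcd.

Answer: E

Derivation:
Old gcd = 6; gcd of others (without N[2]) = 6
New gcd for candidate v: gcd(6, v). Preserves old gcd iff gcd(6, v) = 6.
  Option A: v=44, gcd(6,44)=2 -> changes
  Option B: v=74, gcd(6,74)=2 -> changes
  Option C: v=35, gcd(6,35)=1 -> changes
  Option D: v=56, gcd(6,56)=2 -> changes
  Option E: v=60, gcd(6,60)=6 -> preserves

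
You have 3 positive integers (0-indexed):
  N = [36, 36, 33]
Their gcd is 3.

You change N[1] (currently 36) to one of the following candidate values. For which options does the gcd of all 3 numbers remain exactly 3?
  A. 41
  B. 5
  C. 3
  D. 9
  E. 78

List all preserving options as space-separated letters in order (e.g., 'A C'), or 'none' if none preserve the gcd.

Old gcd = 3; gcd of others (without N[1]) = 3
New gcd for candidate v: gcd(3, v). Preserves old gcd iff gcd(3, v) = 3.
  Option A: v=41, gcd(3,41)=1 -> changes
  Option B: v=5, gcd(3,5)=1 -> changes
  Option C: v=3, gcd(3,3)=3 -> preserves
  Option D: v=9, gcd(3,9)=3 -> preserves
  Option E: v=78, gcd(3,78)=3 -> preserves

Answer: C D E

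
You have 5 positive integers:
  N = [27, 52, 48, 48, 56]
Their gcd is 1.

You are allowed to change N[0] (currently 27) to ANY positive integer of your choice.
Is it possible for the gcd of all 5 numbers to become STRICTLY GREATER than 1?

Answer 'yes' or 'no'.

Answer: yes

Derivation:
Current gcd = 1
gcd of all OTHER numbers (without N[0]=27): gcd([52, 48, 48, 56]) = 4
The new gcd after any change is gcd(4, new_value).
This can be at most 4.
Since 4 > old gcd 1, the gcd CAN increase (e.g., set N[0] = 4).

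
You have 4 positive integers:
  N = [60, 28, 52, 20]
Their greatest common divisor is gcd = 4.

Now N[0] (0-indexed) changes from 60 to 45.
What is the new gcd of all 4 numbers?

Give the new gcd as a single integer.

Answer: 1

Derivation:
Numbers: [60, 28, 52, 20], gcd = 4
Change: index 0, 60 -> 45
gcd of the OTHER numbers (without index 0): gcd([28, 52, 20]) = 4
New gcd = gcd(g_others, new_val) = gcd(4, 45) = 1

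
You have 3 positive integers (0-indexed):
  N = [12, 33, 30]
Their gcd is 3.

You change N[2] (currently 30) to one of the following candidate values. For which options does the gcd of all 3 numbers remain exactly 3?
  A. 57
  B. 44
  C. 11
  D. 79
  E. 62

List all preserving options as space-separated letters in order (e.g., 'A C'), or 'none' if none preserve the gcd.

Old gcd = 3; gcd of others (without N[2]) = 3
New gcd for candidate v: gcd(3, v). Preserves old gcd iff gcd(3, v) = 3.
  Option A: v=57, gcd(3,57)=3 -> preserves
  Option B: v=44, gcd(3,44)=1 -> changes
  Option C: v=11, gcd(3,11)=1 -> changes
  Option D: v=79, gcd(3,79)=1 -> changes
  Option E: v=62, gcd(3,62)=1 -> changes

Answer: A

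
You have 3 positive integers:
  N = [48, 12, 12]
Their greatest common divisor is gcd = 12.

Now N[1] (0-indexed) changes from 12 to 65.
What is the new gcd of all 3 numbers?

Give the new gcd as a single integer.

Numbers: [48, 12, 12], gcd = 12
Change: index 1, 12 -> 65
gcd of the OTHER numbers (without index 1): gcd([48, 12]) = 12
New gcd = gcd(g_others, new_val) = gcd(12, 65) = 1

Answer: 1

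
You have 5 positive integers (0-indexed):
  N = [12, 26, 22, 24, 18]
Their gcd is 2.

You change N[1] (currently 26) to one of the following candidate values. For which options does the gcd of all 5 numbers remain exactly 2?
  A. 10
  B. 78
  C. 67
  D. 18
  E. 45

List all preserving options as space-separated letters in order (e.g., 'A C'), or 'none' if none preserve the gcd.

Old gcd = 2; gcd of others (without N[1]) = 2
New gcd for candidate v: gcd(2, v). Preserves old gcd iff gcd(2, v) = 2.
  Option A: v=10, gcd(2,10)=2 -> preserves
  Option B: v=78, gcd(2,78)=2 -> preserves
  Option C: v=67, gcd(2,67)=1 -> changes
  Option D: v=18, gcd(2,18)=2 -> preserves
  Option E: v=45, gcd(2,45)=1 -> changes

Answer: A B D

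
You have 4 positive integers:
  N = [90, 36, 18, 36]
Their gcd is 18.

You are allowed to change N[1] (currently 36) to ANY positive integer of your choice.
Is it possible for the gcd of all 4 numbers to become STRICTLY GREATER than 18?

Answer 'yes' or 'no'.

Answer: no

Derivation:
Current gcd = 18
gcd of all OTHER numbers (without N[1]=36): gcd([90, 18, 36]) = 18
The new gcd after any change is gcd(18, new_value).
This can be at most 18.
Since 18 = old gcd 18, the gcd can only stay the same or decrease.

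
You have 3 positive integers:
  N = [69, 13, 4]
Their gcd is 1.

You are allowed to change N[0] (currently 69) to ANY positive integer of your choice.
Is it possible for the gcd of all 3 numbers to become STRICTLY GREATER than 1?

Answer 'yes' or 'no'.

Current gcd = 1
gcd of all OTHER numbers (without N[0]=69): gcd([13, 4]) = 1
The new gcd after any change is gcd(1, new_value).
This can be at most 1.
Since 1 = old gcd 1, the gcd can only stay the same or decrease.

Answer: no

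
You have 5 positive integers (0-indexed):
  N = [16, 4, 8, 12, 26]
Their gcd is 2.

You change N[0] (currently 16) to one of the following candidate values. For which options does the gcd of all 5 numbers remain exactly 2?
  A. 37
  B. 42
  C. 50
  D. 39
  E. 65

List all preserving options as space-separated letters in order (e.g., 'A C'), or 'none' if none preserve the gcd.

Old gcd = 2; gcd of others (without N[0]) = 2
New gcd for candidate v: gcd(2, v). Preserves old gcd iff gcd(2, v) = 2.
  Option A: v=37, gcd(2,37)=1 -> changes
  Option B: v=42, gcd(2,42)=2 -> preserves
  Option C: v=50, gcd(2,50)=2 -> preserves
  Option D: v=39, gcd(2,39)=1 -> changes
  Option E: v=65, gcd(2,65)=1 -> changes

Answer: B C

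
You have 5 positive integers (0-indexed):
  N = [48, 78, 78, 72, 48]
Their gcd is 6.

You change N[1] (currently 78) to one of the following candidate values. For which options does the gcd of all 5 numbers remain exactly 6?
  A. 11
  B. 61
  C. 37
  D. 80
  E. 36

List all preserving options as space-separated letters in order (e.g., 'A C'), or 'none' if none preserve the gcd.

Old gcd = 6; gcd of others (without N[1]) = 6
New gcd for candidate v: gcd(6, v). Preserves old gcd iff gcd(6, v) = 6.
  Option A: v=11, gcd(6,11)=1 -> changes
  Option B: v=61, gcd(6,61)=1 -> changes
  Option C: v=37, gcd(6,37)=1 -> changes
  Option D: v=80, gcd(6,80)=2 -> changes
  Option E: v=36, gcd(6,36)=6 -> preserves

Answer: E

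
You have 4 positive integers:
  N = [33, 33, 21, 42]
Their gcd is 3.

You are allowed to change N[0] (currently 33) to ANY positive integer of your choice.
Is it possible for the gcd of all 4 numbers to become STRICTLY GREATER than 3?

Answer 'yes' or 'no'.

Current gcd = 3
gcd of all OTHER numbers (without N[0]=33): gcd([33, 21, 42]) = 3
The new gcd after any change is gcd(3, new_value).
This can be at most 3.
Since 3 = old gcd 3, the gcd can only stay the same or decrease.

Answer: no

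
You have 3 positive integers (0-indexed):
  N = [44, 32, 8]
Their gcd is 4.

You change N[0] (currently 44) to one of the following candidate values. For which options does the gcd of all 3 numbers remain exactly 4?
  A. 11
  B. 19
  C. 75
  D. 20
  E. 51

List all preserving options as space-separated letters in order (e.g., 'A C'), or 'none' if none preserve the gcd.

Old gcd = 4; gcd of others (without N[0]) = 8
New gcd for candidate v: gcd(8, v). Preserves old gcd iff gcd(8, v) = 4.
  Option A: v=11, gcd(8,11)=1 -> changes
  Option B: v=19, gcd(8,19)=1 -> changes
  Option C: v=75, gcd(8,75)=1 -> changes
  Option D: v=20, gcd(8,20)=4 -> preserves
  Option E: v=51, gcd(8,51)=1 -> changes

Answer: D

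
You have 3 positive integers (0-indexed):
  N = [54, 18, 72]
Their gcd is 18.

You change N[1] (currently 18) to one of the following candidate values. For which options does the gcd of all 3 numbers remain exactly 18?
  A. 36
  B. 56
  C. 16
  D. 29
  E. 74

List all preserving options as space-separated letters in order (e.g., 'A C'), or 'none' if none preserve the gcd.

Answer: A

Derivation:
Old gcd = 18; gcd of others (without N[1]) = 18
New gcd for candidate v: gcd(18, v). Preserves old gcd iff gcd(18, v) = 18.
  Option A: v=36, gcd(18,36)=18 -> preserves
  Option B: v=56, gcd(18,56)=2 -> changes
  Option C: v=16, gcd(18,16)=2 -> changes
  Option D: v=29, gcd(18,29)=1 -> changes
  Option E: v=74, gcd(18,74)=2 -> changes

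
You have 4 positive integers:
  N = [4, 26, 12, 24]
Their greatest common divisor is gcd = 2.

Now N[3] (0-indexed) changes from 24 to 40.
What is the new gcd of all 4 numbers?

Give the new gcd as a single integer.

Answer: 2

Derivation:
Numbers: [4, 26, 12, 24], gcd = 2
Change: index 3, 24 -> 40
gcd of the OTHER numbers (without index 3): gcd([4, 26, 12]) = 2
New gcd = gcd(g_others, new_val) = gcd(2, 40) = 2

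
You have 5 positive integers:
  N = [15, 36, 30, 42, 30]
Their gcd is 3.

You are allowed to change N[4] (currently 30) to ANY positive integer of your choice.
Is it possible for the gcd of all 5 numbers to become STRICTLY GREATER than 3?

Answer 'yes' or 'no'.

Current gcd = 3
gcd of all OTHER numbers (without N[4]=30): gcd([15, 36, 30, 42]) = 3
The new gcd after any change is gcd(3, new_value).
This can be at most 3.
Since 3 = old gcd 3, the gcd can only stay the same or decrease.

Answer: no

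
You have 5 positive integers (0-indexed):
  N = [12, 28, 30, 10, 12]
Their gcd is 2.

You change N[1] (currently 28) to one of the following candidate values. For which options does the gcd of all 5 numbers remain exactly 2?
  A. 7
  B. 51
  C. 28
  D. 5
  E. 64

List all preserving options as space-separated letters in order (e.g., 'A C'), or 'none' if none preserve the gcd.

Answer: C E

Derivation:
Old gcd = 2; gcd of others (without N[1]) = 2
New gcd for candidate v: gcd(2, v). Preserves old gcd iff gcd(2, v) = 2.
  Option A: v=7, gcd(2,7)=1 -> changes
  Option B: v=51, gcd(2,51)=1 -> changes
  Option C: v=28, gcd(2,28)=2 -> preserves
  Option D: v=5, gcd(2,5)=1 -> changes
  Option E: v=64, gcd(2,64)=2 -> preserves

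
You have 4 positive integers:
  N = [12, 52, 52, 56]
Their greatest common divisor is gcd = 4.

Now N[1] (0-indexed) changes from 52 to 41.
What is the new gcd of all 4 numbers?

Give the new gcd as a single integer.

Numbers: [12, 52, 52, 56], gcd = 4
Change: index 1, 52 -> 41
gcd of the OTHER numbers (without index 1): gcd([12, 52, 56]) = 4
New gcd = gcd(g_others, new_val) = gcd(4, 41) = 1

Answer: 1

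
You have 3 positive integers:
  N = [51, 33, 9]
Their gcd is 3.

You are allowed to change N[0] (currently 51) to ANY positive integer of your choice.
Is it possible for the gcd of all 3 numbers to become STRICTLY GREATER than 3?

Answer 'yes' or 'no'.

Current gcd = 3
gcd of all OTHER numbers (without N[0]=51): gcd([33, 9]) = 3
The new gcd after any change is gcd(3, new_value).
This can be at most 3.
Since 3 = old gcd 3, the gcd can only stay the same or decrease.

Answer: no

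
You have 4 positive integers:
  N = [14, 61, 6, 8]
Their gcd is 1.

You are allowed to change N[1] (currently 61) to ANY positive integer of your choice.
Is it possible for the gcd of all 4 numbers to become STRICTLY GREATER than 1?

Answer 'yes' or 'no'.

Answer: yes

Derivation:
Current gcd = 1
gcd of all OTHER numbers (without N[1]=61): gcd([14, 6, 8]) = 2
The new gcd after any change is gcd(2, new_value).
This can be at most 2.
Since 2 > old gcd 1, the gcd CAN increase (e.g., set N[1] = 2).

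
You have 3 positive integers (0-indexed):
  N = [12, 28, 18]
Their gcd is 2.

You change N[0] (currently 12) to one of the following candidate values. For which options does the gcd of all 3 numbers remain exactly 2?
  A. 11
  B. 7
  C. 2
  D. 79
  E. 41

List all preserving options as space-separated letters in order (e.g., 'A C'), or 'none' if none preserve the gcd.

Answer: C

Derivation:
Old gcd = 2; gcd of others (without N[0]) = 2
New gcd for candidate v: gcd(2, v). Preserves old gcd iff gcd(2, v) = 2.
  Option A: v=11, gcd(2,11)=1 -> changes
  Option B: v=7, gcd(2,7)=1 -> changes
  Option C: v=2, gcd(2,2)=2 -> preserves
  Option D: v=79, gcd(2,79)=1 -> changes
  Option E: v=41, gcd(2,41)=1 -> changes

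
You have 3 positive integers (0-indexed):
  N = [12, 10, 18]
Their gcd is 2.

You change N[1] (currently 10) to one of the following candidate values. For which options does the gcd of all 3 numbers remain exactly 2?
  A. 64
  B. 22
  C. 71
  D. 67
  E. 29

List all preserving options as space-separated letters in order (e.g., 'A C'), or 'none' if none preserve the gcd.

Old gcd = 2; gcd of others (without N[1]) = 6
New gcd for candidate v: gcd(6, v). Preserves old gcd iff gcd(6, v) = 2.
  Option A: v=64, gcd(6,64)=2 -> preserves
  Option B: v=22, gcd(6,22)=2 -> preserves
  Option C: v=71, gcd(6,71)=1 -> changes
  Option D: v=67, gcd(6,67)=1 -> changes
  Option E: v=29, gcd(6,29)=1 -> changes

Answer: A B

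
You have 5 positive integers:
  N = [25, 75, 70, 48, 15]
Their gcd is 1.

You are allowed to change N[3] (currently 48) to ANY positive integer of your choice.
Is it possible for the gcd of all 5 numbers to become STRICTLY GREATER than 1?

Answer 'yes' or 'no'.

Answer: yes

Derivation:
Current gcd = 1
gcd of all OTHER numbers (without N[3]=48): gcd([25, 75, 70, 15]) = 5
The new gcd after any change is gcd(5, new_value).
This can be at most 5.
Since 5 > old gcd 1, the gcd CAN increase (e.g., set N[3] = 5).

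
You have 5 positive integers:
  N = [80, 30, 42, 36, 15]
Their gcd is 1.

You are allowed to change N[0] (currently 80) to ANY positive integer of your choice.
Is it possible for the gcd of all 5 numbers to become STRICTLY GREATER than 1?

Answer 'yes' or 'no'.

Current gcd = 1
gcd of all OTHER numbers (without N[0]=80): gcd([30, 42, 36, 15]) = 3
The new gcd after any change is gcd(3, new_value).
This can be at most 3.
Since 3 > old gcd 1, the gcd CAN increase (e.g., set N[0] = 3).

Answer: yes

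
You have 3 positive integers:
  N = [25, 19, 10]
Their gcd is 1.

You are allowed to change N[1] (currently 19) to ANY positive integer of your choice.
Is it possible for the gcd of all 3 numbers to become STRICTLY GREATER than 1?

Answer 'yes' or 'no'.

Answer: yes

Derivation:
Current gcd = 1
gcd of all OTHER numbers (without N[1]=19): gcd([25, 10]) = 5
The new gcd after any change is gcd(5, new_value).
This can be at most 5.
Since 5 > old gcd 1, the gcd CAN increase (e.g., set N[1] = 5).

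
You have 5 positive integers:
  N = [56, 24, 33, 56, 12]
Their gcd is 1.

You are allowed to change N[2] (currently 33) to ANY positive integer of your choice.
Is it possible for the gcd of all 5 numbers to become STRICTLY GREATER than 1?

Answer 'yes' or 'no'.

Current gcd = 1
gcd of all OTHER numbers (without N[2]=33): gcd([56, 24, 56, 12]) = 4
The new gcd after any change is gcd(4, new_value).
This can be at most 4.
Since 4 > old gcd 1, the gcd CAN increase (e.g., set N[2] = 4).

Answer: yes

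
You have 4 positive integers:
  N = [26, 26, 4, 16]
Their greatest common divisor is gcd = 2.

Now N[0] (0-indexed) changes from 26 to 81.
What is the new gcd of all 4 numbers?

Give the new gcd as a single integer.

Numbers: [26, 26, 4, 16], gcd = 2
Change: index 0, 26 -> 81
gcd of the OTHER numbers (without index 0): gcd([26, 4, 16]) = 2
New gcd = gcd(g_others, new_val) = gcd(2, 81) = 1

Answer: 1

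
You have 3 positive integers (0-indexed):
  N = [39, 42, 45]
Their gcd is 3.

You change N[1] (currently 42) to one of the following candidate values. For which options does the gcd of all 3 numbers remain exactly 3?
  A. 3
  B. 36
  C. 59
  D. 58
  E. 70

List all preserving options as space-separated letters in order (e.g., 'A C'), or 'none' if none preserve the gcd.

Old gcd = 3; gcd of others (without N[1]) = 3
New gcd for candidate v: gcd(3, v). Preserves old gcd iff gcd(3, v) = 3.
  Option A: v=3, gcd(3,3)=3 -> preserves
  Option B: v=36, gcd(3,36)=3 -> preserves
  Option C: v=59, gcd(3,59)=1 -> changes
  Option D: v=58, gcd(3,58)=1 -> changes
  Option E: v=70, gcd(3,70)=1 -> changes

Answer: A B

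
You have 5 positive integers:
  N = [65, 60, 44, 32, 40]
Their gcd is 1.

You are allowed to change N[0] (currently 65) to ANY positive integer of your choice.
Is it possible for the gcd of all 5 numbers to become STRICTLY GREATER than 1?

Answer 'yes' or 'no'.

Current gcd = 1
gcd of all OTHER numbers (without N[0]=65): gcd([60, 44, 32, 40]) = 4
The new gcd after any change is gcd(4, new_value).
This can be at most 4.
Since 4 > old gcd 1, the gcd CAN increase (e.g., set N[0] = 4).

Answer: yes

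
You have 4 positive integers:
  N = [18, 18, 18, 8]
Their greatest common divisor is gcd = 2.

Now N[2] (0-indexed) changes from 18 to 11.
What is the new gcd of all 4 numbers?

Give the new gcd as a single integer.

Numbers: [18, 18, 18, 8], gcd = 2
Change: index 2, 18 -> 11
gcd of the OTHER numbers (without index 2): gcd([18, 18, 8]) = 2
New gcd = gcd(g_others, new_val) = gcd(2, 11) = 1

Answer: 1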